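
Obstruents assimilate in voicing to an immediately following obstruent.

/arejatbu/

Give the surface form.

/t/ before /b/ (voiced) → [d]

[arejadbu]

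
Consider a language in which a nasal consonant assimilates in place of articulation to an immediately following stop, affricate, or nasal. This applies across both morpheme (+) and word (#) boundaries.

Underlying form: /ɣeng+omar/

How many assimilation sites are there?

/n/ before /g/ (velar) → [ŋ]
1 segment changes.

1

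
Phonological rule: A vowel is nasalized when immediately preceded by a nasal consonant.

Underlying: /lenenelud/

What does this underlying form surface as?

[lenẽnẽlud]

/e/ after nasal /n/ → [ẽ]
/e/ after nasal /n/ → [ẽ]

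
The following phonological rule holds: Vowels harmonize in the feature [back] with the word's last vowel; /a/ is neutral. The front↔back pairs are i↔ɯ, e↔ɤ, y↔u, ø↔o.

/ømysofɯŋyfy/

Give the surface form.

[ømysøfiŋyfy]

/o/ harmonizes with /y/ ([-back]) → [ø]
/ɯ/ harmonizes with /y/ ([-back]) → [i]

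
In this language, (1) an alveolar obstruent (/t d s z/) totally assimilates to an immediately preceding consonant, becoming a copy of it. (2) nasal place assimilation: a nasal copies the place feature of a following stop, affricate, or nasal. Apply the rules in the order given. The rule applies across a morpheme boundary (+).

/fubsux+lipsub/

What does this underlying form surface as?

Rule 1: /s/ after /b/ → [b] (total assimilation)
Rule 1: /s/ after /p/ → [p] (total assimilation)
After rule 1: fubbux+lippub
Rule 2: no segment meets the rule's conditions; no change.

[fubbux+lippub]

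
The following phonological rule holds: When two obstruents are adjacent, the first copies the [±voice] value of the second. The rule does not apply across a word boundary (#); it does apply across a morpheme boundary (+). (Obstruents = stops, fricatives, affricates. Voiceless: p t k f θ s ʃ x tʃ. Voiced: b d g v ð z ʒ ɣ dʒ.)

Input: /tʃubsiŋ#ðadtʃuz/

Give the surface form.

/b/ before /s/ (voiceless) → [p]
/d/ before /tʃ/ (voiceless) → [t]

[tʃupsiŋ#ðattʃuz]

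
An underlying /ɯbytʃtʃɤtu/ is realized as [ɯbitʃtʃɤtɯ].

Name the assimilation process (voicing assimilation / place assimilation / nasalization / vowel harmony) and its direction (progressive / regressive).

/y/→[i] /u/→[ɯ].
Vowels agree with the first vowel, so the harmony is progressive.

vowel harmony, progressive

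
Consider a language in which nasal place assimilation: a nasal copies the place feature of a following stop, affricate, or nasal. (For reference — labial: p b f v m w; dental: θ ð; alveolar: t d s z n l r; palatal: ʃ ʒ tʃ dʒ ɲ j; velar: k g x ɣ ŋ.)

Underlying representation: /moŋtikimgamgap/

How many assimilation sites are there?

/ŋ/ before /t/ (alveolar) → [n]
/m/ before /g/ (velar) → [ŋ]
/m/ before /g/ (velar) → [ŋ]
3 segments change.

3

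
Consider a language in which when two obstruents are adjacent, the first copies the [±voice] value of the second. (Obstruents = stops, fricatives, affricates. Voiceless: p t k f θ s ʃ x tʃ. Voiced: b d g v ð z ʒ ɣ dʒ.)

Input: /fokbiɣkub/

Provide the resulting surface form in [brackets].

/k/ before /b/ (voiced) → [g]
/ɣ/ before /k/ (voiceless) → [x]

[fogbixkub]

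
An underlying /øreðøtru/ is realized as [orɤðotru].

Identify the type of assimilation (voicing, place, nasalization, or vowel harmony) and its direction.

/ø/→[o] /e/→[ɤ] /ø/→[o].
Vowels agree with the last vowel, so the harmony is regressive.

vowel harmony, regressive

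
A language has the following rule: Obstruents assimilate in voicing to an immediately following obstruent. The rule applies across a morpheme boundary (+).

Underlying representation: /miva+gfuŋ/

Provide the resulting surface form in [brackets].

/g/ before /f/ (voiceless) → [k]

[miva+kfuŋ]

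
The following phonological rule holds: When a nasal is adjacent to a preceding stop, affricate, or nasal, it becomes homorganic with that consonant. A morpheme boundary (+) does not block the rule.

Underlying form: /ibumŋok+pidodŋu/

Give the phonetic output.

/ŋ/ after /m/ (labial) → [m]
/ŋ/ after /d/ (alveolar) → [n]

[ibummok+pidodnu]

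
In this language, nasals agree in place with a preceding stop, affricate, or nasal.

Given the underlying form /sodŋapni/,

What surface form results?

/ŋ/ after /d/ (alveolar) → [n]
/n/ after /p/ (labial) → [m]

[sodnapmi]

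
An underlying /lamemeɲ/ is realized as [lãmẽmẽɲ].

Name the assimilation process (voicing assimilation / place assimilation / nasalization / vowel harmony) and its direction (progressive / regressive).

/a/→[ã] /e/→[ẽ] /e/→[ẽ].
Each target copies a feature from the following segment, so the direction is regressive.

nasalization, regressive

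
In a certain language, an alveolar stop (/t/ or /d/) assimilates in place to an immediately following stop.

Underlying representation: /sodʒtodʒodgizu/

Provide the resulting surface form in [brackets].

/d/ before /g/ (velar) → [g]

[sodʒtodʒoggizu]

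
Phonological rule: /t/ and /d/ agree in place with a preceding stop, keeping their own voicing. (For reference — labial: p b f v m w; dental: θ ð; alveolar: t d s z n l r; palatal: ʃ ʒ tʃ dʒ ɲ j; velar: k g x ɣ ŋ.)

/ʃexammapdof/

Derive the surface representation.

/d/ after /p/ (labial) → [b]

[ʃexammapbof]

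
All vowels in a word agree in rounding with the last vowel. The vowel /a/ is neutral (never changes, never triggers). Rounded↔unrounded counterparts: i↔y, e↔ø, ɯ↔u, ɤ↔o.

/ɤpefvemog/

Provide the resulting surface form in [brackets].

[opøfvømog]

/ɤ/ harmonizes with /o/ ([+round]) → [o]
/e/ harmonizes with /o/ ([+round]) → [ø]
/e/ harmonizes with /o/ ([+round]) → [ø]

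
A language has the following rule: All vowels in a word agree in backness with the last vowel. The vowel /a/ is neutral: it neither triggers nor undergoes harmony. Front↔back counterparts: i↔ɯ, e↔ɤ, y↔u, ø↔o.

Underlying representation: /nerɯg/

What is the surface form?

[nɤrɯg]

/e/ harmonizes with /ɯ/ ([+back]) → [ɤ]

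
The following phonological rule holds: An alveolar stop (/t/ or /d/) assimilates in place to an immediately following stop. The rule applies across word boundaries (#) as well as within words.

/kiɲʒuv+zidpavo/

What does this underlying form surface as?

/d/ before /p/ (labial) → [b]

[kiɲʒuv+zibpavo]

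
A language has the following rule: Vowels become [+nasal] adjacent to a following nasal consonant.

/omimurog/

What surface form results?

[õmĩmurog]

/o/ before nasal /m/ → [õ]
/i/ before nasal /m/ → [ĩ]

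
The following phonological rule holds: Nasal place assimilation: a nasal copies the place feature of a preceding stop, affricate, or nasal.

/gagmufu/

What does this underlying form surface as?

/m/ after /g/ (velar) → [ŋ]

[gagŋufu]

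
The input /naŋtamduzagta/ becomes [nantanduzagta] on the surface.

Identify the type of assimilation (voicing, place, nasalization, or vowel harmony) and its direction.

place assimilation, regressive

/ŋ/→[n] /m/→[n].
Each target copies a feature from the following segment, so the direction is regressive.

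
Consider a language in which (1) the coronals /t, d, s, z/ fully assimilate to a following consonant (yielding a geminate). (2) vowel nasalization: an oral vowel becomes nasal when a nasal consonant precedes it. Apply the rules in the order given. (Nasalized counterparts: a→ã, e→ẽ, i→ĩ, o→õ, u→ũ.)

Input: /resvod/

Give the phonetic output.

[revvod]

Rule 1: /s/ before /v/ → [v] (total assimilation)
After rule 1: revvod
Rule 2: no segment meets the rule's conditions; no change.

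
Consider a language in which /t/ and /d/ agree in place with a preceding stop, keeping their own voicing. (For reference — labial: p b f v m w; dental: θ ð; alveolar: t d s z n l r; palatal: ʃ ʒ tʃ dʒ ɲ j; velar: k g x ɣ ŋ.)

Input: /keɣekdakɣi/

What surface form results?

/d/ after /k/ (velar) → [g]

[keɣekgakɣi]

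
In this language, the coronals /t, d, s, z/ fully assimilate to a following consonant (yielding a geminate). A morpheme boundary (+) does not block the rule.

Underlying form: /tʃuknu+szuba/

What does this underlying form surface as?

[tʃuknu+zzuba]

/s/ before /z/ → [z] (total assimilation)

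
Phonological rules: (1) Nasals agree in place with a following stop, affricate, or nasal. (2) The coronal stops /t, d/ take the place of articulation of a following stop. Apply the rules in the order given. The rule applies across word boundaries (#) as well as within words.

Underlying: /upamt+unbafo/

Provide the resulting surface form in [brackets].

[upant+umbafo]

Rule 1: /m/ before /t/ (alveolar) → [n]
Rule 1: /n/ before /b/ (labial) → [m]
After rule 1: upant+umbafo
Rule 2: no segment meets the rule's conditions; no change.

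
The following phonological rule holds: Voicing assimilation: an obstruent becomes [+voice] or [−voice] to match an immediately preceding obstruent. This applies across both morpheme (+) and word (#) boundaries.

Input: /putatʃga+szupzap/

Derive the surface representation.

[putatʃka+ssupsap]

/g/ after /tʃ/ (voiceless) → [k]
/z/ after /s/ (voiceless) → [s]
/z/ after /p/ (voiceless) → [s]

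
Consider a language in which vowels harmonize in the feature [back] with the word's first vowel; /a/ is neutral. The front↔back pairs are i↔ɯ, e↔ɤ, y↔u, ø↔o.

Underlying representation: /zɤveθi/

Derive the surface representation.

/e/ harmonizes with /ɤ/ ([+back]) → [ɤ]
/i/ harmonizes with /ɤ/ ([+back]) → [ɯ]

[zɤvɤθɯ]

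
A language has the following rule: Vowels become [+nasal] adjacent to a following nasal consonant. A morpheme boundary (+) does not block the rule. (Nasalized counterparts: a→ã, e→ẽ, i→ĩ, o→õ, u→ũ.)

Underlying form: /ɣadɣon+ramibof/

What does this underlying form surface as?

/o/ before nasal /n/ → [õ]
/a/ before nasal /m/ → [ã]

[ɣadɣõn+rãmibof]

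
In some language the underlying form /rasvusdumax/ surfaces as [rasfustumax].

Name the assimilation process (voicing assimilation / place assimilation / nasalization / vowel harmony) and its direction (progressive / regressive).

/v/→[f] /d/→[t].
Each target copies a feature from the preceding segment, so the direction is progressive.

voicing assimilation, progressive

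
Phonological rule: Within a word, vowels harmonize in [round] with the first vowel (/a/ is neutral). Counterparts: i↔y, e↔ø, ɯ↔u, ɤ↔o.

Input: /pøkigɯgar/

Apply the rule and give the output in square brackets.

/i/ harmonizes with /ø/ ([+round]) → [y]
/ɯ/ harmonizes with /ø/ ([+round]) → [u]

[pøkygugar]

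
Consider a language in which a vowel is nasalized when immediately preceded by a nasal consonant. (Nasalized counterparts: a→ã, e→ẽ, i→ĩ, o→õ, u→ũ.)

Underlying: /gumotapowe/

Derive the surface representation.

/o/ after nasal /m/ → [õ]

[gumõtapowe]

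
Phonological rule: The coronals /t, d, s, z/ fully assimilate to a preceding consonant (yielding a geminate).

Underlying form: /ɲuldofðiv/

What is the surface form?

/d/ after /l/ → [l] (total assimilation)

[ɲullofðiv]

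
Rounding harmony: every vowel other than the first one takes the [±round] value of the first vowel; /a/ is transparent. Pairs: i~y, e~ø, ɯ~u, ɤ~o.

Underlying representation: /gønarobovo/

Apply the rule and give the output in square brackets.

no segment meets the rule's conditions; no change.

[gønarobovo]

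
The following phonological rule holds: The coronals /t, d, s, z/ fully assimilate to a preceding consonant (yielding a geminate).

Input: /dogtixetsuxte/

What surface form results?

[doggixettuxxe]

/t/ after /g/ → [g] (total assimilation)
/s/ after /t/ → [t] (total assimilation)
/t/ after /x/ → [x] (total assimilation)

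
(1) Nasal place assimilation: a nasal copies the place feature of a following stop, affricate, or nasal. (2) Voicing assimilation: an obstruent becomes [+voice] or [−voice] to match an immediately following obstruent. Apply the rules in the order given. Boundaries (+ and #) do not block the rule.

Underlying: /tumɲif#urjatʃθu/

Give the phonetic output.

Rule 1: /m/ before /ɲ/ (palatal) → [ɲ]
After rule 1: tuɲɲif#urjatʃθu
Rule 2: no segment meets the rule's conditions; no change.

[tuɲɲif#urjatʃθu]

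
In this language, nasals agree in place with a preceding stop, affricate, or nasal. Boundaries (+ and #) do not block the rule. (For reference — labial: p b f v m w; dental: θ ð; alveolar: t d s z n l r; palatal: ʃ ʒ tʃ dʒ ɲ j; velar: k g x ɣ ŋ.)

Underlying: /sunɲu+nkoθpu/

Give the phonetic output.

[sunnu+nkoθpu]

/ɲ/ after /n/ (alveolar) → [n]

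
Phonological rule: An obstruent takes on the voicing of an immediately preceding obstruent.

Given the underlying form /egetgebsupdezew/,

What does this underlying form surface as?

[egetkebzuptezew]

/g/ after /t/ (voiceless) → [k]
/s/ after /b/ (voiced) → [z]
/d/ after /p/ (voiceless) → [t]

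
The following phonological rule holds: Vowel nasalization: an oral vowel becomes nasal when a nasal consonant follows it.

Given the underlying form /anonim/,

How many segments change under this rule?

/a/ before nasal /n/ → [ã]
/o/ before nasal /n/ → [õ]
/i/ before nasal /m/ → [ĩ]
3 segments change.

3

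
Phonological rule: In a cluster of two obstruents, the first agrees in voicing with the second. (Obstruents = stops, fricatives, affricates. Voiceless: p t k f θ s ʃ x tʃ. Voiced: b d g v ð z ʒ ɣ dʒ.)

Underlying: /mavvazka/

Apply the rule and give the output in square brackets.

[mavvaska]

/z/ before /k/ (voiceless) → [s]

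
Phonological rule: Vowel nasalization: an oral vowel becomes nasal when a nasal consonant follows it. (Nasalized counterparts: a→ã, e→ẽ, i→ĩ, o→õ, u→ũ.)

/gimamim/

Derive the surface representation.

[gĩmãmĩm]

/i/ before nasal /m/ → [ĩ]
/a/ before nasal /m/ → [ã]
/i/ before nasal /m/ → [ĩ]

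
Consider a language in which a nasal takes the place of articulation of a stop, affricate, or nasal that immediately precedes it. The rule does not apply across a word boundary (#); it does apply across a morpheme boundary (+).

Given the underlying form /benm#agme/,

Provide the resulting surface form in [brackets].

[benn#agŋe]

/m/ after /n/ (alveolar) → [n]
/m/ after /g/ (velar) → [ŋ]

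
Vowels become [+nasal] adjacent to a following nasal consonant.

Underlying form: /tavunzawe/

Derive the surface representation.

/u/ before nasal /n/ → [ũ]

[tavũnzawe]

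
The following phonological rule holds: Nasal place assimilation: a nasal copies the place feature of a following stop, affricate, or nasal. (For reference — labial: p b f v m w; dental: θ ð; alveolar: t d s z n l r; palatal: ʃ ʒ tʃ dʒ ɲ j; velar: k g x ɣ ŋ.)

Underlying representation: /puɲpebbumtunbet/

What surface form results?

/ɲ/ before /p/ (labial) → [m]
/m/ before /t/ (alveolar) → [n]
/n/ before /b/ (labial) → [m]

[pumpebbuntumbet]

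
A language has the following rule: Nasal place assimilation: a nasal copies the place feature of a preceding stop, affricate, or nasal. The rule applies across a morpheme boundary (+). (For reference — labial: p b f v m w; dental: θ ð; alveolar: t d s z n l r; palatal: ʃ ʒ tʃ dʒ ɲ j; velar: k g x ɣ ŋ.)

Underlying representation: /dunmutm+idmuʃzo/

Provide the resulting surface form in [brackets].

/m/ after /n/ (alveolar) → [n]
/m/ after /t/ (alveolar) → [n]
/m/ after /d/ (alveolar) → [n]

[dunnutn+idnuʃzo]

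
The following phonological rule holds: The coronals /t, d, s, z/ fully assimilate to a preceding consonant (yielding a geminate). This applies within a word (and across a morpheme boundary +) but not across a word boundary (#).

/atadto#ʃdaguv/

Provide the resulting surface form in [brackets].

[ataddo#ʃʃaguv]

/t/ after /d/ → [d] (total assimilation)
/d/ after /ʃ/ → [ʃ] (total assimilation)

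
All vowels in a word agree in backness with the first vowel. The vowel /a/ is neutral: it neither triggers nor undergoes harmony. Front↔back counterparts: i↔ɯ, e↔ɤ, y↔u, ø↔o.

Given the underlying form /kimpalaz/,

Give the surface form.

[kimpalaz]

no segment meets the rule's conditions; no change.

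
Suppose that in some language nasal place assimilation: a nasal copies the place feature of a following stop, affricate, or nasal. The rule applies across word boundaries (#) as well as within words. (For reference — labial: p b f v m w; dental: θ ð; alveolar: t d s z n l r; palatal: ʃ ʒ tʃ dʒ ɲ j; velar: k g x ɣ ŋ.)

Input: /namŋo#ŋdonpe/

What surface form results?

/m/ before /ŋ/ (velar) → [ŋ]
/ŋ/ before /d/ (alveolar) → [n]
/n/ before /p/ (labial) → [m]

[naŋŋo#ndompe]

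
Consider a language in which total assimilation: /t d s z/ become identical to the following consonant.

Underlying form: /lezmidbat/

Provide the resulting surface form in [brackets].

[lemmibbat]

/z/ before /m/ → [m] (total assimilation)
/d/ before /b/ → [b] (total assimilation)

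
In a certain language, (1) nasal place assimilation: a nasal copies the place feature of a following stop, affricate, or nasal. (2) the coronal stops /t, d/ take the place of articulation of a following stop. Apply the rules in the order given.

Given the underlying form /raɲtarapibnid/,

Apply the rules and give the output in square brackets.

[rantarapibnid]

Rule 1: /ɲ/ before /t/ (alveolar) → [n]
After rule 1: rantarapibnid
Rule 2: no segment meets the rule's conditions; no change.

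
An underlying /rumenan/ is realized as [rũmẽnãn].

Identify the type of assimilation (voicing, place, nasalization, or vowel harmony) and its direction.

/u/→[ũ] /e/→[ẽ] /a/→[ã].
Each target copies a feature from the following segment, so the direction is regressive.

nasalization, regressive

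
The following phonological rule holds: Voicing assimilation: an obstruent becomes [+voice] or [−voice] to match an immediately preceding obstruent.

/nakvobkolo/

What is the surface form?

/v/ after /k/ (voiceless) → [f]
/k/ after /b/ (voiced) → [g]

[nakfobgolo]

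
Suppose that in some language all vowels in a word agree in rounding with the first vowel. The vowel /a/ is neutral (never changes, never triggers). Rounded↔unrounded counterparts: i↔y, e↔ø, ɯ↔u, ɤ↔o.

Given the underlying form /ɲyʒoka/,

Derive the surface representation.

no segment meets the rule's conditions; no change.

[ɲyʒoka]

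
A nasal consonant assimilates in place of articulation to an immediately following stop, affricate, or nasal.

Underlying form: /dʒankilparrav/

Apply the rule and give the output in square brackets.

[dʒaŋkilparrav]

/n/ before /k/ (velar) → [ŋ]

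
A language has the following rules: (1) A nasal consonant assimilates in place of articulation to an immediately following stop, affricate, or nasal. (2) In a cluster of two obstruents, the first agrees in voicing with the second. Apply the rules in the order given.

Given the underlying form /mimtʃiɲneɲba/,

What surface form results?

[miɲtʃinnemba]

Rule 1: /m/ before /tʃ/ (palatal) → [ɲ]
Rule 1: /ɲ/ before /n/ (alveolar) → [n]
Rule 1: /ɲ/ before /b/ (labial) → [m]
After rule 1: miɲtʃinnemba
Rule 2: no segment meets the rule's conditions; no change.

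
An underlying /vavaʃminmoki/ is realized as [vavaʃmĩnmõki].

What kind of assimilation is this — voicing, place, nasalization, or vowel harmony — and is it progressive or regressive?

nasalization, progressive

/i/→[ĩ] /o/→[õ].
Each target copies a feature from the preceding segment, so the direction is progressive.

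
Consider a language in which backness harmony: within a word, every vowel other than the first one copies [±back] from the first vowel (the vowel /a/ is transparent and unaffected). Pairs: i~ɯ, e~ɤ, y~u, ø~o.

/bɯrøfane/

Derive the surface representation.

/ø/ harmonizes with /ɯ/ ([+back]) → [o]
/e/ harmonizes with /ɯ/ ([+back]) → [ɤ]

[bɯrofanɤ]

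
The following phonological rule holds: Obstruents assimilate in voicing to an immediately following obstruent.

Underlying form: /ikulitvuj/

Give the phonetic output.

[ikulidvuj]

/t/ before /v/ (voiced) → [d]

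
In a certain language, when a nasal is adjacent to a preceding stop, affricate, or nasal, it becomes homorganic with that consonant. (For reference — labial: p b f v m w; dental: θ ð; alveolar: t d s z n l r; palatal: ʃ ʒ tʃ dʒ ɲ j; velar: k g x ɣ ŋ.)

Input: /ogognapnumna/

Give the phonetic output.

/n/ after /g/ (velar) → [ŋ]
/n/ after /p/ (labial) → [m]
/n/ after /m/ (labial) → [m]

[ogogŋapmumma]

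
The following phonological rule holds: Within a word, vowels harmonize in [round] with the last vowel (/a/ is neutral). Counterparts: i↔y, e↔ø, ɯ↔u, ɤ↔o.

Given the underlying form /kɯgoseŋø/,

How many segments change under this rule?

2

/ɯ/ harmonizes with /ø/ ([+round]) → [u]
/e/ harmonizes with /ø/ ([+round]) → [ø]
2 segments change.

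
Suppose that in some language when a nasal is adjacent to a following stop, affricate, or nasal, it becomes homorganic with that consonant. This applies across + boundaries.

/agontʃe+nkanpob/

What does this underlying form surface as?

/n/ before /tʃ/ (palatal) → [ɲ]
/n/ before /k/ (velar) → [ŋ]
/n/ before /p/ (labial) → [m]

[agoɲtʃe+ŋkampob]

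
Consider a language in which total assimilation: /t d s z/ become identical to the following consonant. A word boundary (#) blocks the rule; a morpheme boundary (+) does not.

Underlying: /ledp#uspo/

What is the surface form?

/d/ before /p/ → [p] (total assimilation)
/s/ before /p/ → [p] (total assimilation)

[lepp#uppo]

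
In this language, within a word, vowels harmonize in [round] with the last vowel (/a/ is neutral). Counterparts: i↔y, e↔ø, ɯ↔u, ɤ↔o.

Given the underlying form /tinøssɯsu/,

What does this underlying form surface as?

[tynøssusu]

/i/ harmonizes with /u/ ([+round]) → [y]
/ɯ/ harmonizes with /u/ ([+round]) → [u]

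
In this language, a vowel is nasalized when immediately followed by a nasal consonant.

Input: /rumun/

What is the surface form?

/u/ before nasal /m/ → [ũ]
/u/ before nasal /n/ → [ũ]

[rũmũn]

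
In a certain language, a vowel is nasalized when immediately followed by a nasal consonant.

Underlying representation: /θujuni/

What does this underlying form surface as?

[θujũni]

/u/ before nasal /n/ → [ũ]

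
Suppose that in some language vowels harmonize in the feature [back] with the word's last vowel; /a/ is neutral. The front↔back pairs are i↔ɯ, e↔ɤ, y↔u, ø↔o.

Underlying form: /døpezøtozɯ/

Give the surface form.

/ø/ harmonizes with /ɯ/ ([+back]) → [o]
/e/ harmonizes with /ɯ/ ([+back]) → [ɤ]
/ø/ harmonizes with /ɯ/ ([+back]) → [o]

[dopɤzotozɯ]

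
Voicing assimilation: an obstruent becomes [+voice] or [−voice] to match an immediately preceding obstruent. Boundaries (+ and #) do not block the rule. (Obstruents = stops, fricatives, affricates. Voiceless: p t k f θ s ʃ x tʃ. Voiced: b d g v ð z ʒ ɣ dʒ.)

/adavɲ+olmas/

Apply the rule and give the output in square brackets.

[adavɲ+olmas]

no segment meets the rule's conditions; no change.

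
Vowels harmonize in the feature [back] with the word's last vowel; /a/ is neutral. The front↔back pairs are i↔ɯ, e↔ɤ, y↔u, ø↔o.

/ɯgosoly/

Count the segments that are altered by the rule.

3

/ɯ/ harmonizes with /y/ ([-back]) → [i]
/o/ harmonizes with /y/ ([-back]) → [ø]
/o/ harmonizes with /y/ ([-back]) → [ø]
3 segments change.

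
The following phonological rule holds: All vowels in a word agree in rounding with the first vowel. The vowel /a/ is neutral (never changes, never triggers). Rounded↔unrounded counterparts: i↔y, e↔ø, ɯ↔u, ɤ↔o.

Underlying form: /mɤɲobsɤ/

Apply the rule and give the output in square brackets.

/o/ harmonizes with /ɤ/ ([-round]) → [ɤ]

[mɤɲɤbsɤ]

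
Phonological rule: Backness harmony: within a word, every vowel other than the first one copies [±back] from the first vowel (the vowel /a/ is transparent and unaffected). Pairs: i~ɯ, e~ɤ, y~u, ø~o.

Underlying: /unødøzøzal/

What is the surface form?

/ø/ harmonizes with /u/ ([+back]) → [o]
/ø/ harmonizes with /u/ ([+back]) → [o]
/ø/ harmonizes with /u/ ([+back]) → [o]

[unodozozal]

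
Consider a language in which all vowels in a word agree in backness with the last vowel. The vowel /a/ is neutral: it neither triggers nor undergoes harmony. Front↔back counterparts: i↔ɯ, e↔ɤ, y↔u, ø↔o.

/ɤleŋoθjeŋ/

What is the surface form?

/ɤ/ harmonizes with /e/ ([-back]) → [e]
/o/ harmonizes with /e/ ([-back]) → [ø]

[eleŋøθjeŋ]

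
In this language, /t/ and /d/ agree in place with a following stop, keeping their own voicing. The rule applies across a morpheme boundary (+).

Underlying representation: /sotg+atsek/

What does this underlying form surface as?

/t/ before /g/ (velar) → [k]

[sokg+atsek]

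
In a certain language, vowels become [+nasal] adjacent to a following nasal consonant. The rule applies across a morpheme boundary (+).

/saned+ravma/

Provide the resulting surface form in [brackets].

/a/ before nasal /n/ → [ã]

[sãned+ravma]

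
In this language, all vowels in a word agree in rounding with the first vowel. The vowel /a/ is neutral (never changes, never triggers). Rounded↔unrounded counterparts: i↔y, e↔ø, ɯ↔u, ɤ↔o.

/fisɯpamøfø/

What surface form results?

/ø/ harmonizes with /i/ ([-round]) → [e]
/ø/ harmonizes with /i/ ([-round]) → [e]

[fisɯpamefe]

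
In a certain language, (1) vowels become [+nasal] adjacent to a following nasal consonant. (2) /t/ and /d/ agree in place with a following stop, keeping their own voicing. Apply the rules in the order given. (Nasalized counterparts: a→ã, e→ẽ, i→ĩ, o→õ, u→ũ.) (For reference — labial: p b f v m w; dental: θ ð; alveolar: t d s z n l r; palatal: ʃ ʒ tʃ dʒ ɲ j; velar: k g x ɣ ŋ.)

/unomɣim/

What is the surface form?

Rule 1: /u/ before nasal /n/ → [ũ]
Rule 1: /o/ before nasal /m/ → [õ]
Rule 1: /i/ before nasal /m/ → [ĩ]
After rule 1: ũnõmɣĩm
Rule 2: no segment meets the rule's conditions; no change.

[ũnõmɣĩm]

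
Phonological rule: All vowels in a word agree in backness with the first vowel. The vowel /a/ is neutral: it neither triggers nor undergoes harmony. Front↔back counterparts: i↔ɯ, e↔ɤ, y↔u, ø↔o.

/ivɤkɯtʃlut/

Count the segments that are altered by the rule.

/ɤ/ harmonizes with /i/ ([-back]) → [e]
/ɯ/ harmonizes with /i/ ([-back]) → [i]
/u/ harmonizes with /i/ ([-back]) → [y]
3 segments change.

3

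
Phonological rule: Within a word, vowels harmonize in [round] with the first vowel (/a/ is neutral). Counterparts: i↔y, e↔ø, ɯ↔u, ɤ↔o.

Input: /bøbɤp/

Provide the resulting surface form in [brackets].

/ɤ/ harmonizes with /ø/ ([+round]) → [o]

[bøbop]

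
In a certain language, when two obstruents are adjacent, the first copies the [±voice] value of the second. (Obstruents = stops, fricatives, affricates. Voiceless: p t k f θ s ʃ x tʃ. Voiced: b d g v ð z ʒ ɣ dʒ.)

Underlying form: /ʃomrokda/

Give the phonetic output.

[ʃomrogda]

/k/ before /d/ (voiced) → [g]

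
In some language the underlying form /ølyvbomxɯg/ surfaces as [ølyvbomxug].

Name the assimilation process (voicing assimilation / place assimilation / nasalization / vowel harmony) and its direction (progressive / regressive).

/ɯ/→[u].
Vowels agree with the first vowel, so the harmony is progressive.

vowel harmony, progressive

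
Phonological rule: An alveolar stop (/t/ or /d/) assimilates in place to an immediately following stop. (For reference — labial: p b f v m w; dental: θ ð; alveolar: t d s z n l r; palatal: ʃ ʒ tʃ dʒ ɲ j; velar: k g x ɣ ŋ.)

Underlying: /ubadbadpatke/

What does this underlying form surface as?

/d/ before /b/ (labial) → [b]
/d/ before /p/ (labial) → [b]
/t/ before /k/ (velar) → [k]

[ubabbabpakke]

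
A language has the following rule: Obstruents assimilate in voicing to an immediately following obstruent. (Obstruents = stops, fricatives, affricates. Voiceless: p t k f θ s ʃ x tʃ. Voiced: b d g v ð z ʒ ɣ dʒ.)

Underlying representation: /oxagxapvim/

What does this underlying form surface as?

/g/ before /x/ (voiceless) → [k]
/p/ before /v/ (voiced) → [b]

[oxakxabvim]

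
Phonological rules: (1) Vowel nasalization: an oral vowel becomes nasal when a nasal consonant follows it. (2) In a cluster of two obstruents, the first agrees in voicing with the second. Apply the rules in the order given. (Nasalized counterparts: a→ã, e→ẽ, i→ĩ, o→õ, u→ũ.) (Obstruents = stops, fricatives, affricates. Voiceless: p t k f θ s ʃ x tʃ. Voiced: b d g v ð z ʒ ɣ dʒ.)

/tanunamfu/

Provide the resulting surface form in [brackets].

Rule 1: /a/ before nasal /n/ → [ã]
Rule 1: /u/ before nasal /n/ → [ũ]
Rule 1: /a/ before nasal /m/ → [ã]
After rule 1: tãnũnãmfu
Rule 2: no segment meets the rule's conditions; no change.

[tãnũnãmfu]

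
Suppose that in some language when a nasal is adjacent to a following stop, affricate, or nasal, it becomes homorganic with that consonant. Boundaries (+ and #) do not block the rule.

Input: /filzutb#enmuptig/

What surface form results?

/n/ before /m/ (labial) → [m]

[filzutb#emmuptig]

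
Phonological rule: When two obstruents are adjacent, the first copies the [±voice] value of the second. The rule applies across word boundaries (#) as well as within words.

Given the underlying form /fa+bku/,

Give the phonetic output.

/b/ before /k/ (voiceless) → [p]

[fa+pku]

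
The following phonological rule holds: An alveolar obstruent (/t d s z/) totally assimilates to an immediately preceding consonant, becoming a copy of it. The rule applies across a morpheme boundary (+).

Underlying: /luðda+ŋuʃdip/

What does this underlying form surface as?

[luðða+ŋuʃʃip]

/d/ after /ð/ → [ð] (total assimilation)
/d/ after /ʃ/ → [ʃ] (total assimilation)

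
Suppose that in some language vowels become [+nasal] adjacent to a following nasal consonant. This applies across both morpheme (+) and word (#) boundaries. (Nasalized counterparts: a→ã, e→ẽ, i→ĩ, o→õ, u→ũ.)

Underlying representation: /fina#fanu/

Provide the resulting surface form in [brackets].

[fĩna#fãnu]

/i/ before nasal /n/ → [ĩ]
/a/ before nasal /n/ → [ã]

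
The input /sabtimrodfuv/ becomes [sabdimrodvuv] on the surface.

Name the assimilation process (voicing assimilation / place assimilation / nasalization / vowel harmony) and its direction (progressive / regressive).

/t/→[d] /f/→[v].
Each target copies a feature from the preceding segment, so the direction is progressive.

voicing assimilation, progressive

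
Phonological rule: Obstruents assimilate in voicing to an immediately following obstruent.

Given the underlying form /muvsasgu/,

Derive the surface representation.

/v/ before /s/ (voiceless) → [f]
/s/ before /g/ (voiced) → [z]

[mufsazgu]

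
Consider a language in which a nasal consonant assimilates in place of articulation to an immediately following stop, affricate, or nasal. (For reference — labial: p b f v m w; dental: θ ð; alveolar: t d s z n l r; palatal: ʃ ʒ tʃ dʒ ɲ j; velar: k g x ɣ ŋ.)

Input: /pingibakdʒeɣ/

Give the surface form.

[piŋgibakdʒeɣ]

/n/ before /g/ (velar) → [ŋ]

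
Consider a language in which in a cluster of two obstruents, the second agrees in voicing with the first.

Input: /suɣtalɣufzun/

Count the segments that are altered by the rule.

/t/ after /ɣ/ (voiced) → [d]
/z/ after /f/ (voiceless) → [s]
2 segments change.

2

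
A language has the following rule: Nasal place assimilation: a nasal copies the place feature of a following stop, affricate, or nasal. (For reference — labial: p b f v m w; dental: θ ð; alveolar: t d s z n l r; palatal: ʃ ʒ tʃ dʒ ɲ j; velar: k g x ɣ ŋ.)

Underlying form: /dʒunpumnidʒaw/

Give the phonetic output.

[dʒumpunnidʒaw]

/n/ before /p/ (labial) → [m]
/m/ before /n/ (alveolar) → [n]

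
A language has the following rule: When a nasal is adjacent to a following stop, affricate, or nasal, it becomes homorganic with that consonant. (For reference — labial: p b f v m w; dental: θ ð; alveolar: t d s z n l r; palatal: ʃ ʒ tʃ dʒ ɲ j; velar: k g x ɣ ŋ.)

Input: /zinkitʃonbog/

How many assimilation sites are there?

/n/ before /k/ (velar) → [ŋ]
/n/ before /b/ (labial) → [m]
2 segments change.

2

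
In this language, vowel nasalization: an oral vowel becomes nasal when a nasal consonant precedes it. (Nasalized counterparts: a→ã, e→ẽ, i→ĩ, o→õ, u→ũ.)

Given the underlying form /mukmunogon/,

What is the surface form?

/u/ after nasal /m/ → [ũ]
/u/ after nasal /m/ → [ũ]
/o/ after nasal /n/ → [õ]

[mũkmũnõgon]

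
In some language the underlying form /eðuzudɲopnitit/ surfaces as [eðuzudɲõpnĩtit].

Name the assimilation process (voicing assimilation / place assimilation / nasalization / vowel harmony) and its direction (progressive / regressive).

/o/→[õ] /i/→[ĩ].
Each target copies a feature from the preceding segment, so the direction is progressive.

nasalization, progressive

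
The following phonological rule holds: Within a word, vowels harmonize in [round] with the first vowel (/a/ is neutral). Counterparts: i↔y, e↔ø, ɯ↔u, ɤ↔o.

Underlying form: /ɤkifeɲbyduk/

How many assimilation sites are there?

2

/y/ harmonizes with /ɤ/ ([-round]) → [i]
/u/ harmonizes with /ɤ/ ([-round]) → [ɯ]
2 segments change.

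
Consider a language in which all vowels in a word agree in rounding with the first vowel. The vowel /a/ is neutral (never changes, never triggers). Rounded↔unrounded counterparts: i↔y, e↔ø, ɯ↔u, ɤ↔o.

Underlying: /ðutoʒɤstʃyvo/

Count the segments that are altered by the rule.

/ɤ/ harmonizes with /u/ ([+round]) → [o]
1 segment changes.

1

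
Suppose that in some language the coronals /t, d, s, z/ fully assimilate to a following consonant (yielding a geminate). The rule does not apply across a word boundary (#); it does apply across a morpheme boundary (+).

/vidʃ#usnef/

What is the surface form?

[viʃʃ#unnef]

/d/ before /ʃ/ → [ʃ] (total assimilation)
/s/ before /n/ → [n] (total assimilation)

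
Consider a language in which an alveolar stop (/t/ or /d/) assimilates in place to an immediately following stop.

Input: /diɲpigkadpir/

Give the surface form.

[diɲpigkabpir]

/d/ before /p/ (labial) → [b]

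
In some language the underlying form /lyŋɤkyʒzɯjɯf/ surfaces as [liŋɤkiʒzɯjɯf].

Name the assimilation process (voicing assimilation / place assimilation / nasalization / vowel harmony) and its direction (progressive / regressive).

/y/→[i] /y/→[i].
Vowels agree with the last vowel, so the harmony is regressive.

vowel harmony, regressive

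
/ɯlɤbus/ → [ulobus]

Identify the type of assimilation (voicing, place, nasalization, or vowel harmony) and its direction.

/ɯ/→[u] /ɤ/→[o].
Vowels agree with the last vowel, so the harmony is regressive.

vowel harmony, regressive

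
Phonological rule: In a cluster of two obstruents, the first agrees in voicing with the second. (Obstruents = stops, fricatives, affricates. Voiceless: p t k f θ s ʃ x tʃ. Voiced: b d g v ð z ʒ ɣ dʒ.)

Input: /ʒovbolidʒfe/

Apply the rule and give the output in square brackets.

[ʒovbolitʃfe]

/dʒ/ before /f/ (voiceless) → [tʃ]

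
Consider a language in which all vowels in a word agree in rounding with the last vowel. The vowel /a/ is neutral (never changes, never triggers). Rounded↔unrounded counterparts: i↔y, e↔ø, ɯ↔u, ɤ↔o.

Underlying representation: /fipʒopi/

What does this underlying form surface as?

/o/ harmonizes with /i/ ([-round]) → [ɤ]

[fipʒɤpi]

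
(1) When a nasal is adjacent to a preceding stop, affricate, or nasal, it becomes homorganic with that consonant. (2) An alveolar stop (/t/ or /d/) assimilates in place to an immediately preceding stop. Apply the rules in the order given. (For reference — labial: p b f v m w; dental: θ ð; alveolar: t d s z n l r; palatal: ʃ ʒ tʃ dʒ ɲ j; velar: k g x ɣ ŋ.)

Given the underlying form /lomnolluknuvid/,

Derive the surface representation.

Rule 1: /n/ after /m/ (labial) → [m]
Rule 1: /n/ after /k/ (velar) → [ŋ]
After rule 1: lommollukŋuvid
Rule 2: no segment meets the rule's conditions; no change.

[lommollukŋuvid]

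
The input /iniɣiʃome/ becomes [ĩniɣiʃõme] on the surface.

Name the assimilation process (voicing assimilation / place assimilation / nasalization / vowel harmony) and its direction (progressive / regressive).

nasalization, regressive

/i/→[ĩ] /o/→[õ].
Each target copies a feature from the following segment, so the direction is regressive.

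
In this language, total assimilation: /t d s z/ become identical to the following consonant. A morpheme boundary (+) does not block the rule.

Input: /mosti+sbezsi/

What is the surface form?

[motti+bbessi]

/s/ before /t/ → [t] (total assimilation)
/s/ before /b/ → [b] (total assimilation)
/z/ before /s/ → [s] (total assimilation)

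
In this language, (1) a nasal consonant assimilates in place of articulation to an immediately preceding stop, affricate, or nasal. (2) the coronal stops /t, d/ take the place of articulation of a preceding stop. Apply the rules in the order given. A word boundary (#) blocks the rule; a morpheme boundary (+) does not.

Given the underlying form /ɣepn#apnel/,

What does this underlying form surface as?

Rule 1: /n/ after /p/ (labial) → [m]
Rule 1: /n/ after /p/ (labial) → [m]
After rule 1: ɣepm#apmel
Rule 2: no segment meets the rule's conditions; no change.

[ɣepm#apmel]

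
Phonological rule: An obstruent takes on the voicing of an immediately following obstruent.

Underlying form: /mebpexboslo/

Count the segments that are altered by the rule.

2

/b/ before /p/ (voiceless) → [p]
/x/ before /b/ (voiced) → [ɣ]
2 segments change.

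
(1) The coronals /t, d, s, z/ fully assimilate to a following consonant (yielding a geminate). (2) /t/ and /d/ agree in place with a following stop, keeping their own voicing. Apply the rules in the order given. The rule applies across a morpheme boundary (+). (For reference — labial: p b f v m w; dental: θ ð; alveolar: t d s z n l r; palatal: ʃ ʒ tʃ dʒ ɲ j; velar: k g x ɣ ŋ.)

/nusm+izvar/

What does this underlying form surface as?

[numm+ivvar]

Rule 1: /s/ before /m/ → [m] (total assimilation)
Rule 1: /z/ before /v/ → [v] (total assimilation)
After rule 1: numm+ivvar
Rule 2: no segment meets the rule's conditions; no change.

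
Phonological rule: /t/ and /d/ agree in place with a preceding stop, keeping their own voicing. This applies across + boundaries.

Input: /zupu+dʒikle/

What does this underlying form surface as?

no segment meets the rule's conditions; no change.

[zupu+dʒikle]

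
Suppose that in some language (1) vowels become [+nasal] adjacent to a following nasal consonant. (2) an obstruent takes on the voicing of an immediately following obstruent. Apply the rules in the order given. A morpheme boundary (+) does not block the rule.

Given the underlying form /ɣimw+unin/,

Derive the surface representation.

[ɣĩmw+ũnĩn]

Rule 1: /i/ before nasal /m/ → [ĩ]
Rule 1: /u/ before nasal /n/ → [ũ]
Rule 1: /i/ before nasal /n/ → [ĩ]
After rule 1: ɣĩmw+ũnĩn
Rule 2: no segment meets the rule's conditions; no change.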